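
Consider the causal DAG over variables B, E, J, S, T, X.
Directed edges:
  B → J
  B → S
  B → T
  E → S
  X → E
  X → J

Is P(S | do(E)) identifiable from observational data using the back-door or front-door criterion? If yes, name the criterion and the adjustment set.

P(S|do(E)): backdoor, adjust for ∅.

desc(E)\{E}={S}; candidates ⊆ {B,J,T,X}.
∅: E⊥S given ∅ in G with E→· removed — back-door holds.
P(S|do(E)) = P(S|E) — no adjustment needed.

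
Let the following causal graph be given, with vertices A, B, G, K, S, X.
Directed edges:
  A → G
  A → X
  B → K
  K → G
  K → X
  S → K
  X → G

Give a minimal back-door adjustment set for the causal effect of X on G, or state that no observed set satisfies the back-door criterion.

desc(X)\{X}={G}; candidates ⊆ {A,B,K,S}.
size 0: {}; under {} X still reaches {A,B,G,K,S} ∋ G.
size 1: {A}, {B}, {K} …(+1); under {A} X still reaches {B,G,K,S} ∋ G.
{A,K}: X⊥G given {A,K} in G with X→· removed — back-door holds.

X→G: minimal back-door set {A, K}.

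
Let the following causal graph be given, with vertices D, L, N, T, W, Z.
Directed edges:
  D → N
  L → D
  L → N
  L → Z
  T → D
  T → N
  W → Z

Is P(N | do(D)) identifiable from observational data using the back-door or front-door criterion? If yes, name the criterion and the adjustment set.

desc(D)\{D}={N}; candidates ⊆ {L,T,W,Z}.
size 0: {}; under {} D still reaches {L,N,T,Z} ∋ N.
size 1: {L}, {T}, {W} …(+1); under {L} D still reaches {N,T} ∋ N.
{L,T}: D⊥N given {L,T} in G with D→· removed — back-door holds.
P(N|do(D)) = Σ_{L,T} P(N|D,L,T)·P(L,T).

P(N|do(D)): backdoor, adjust for {L, T}.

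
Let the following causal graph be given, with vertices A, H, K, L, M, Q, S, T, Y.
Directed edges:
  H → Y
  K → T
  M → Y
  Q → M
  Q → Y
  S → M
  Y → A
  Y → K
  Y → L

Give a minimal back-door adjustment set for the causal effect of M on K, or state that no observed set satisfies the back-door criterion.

desc(M)\{M}={A,K,L,T,Y}; candidates ⊆ {H,Q,S}.
size 0: {}; under {} M still reaches {A,K,L,Q,S,T,Y} ∋ K.
{Q}: M⊥K given {Q} in G with M→· removed — back-door holds.

M→K: minimal back-door set {Q}.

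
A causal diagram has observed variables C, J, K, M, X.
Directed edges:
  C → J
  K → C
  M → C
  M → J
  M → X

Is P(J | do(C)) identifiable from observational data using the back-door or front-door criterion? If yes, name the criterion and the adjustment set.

P(J|do(C)): backdoor, adjust for {M}.

desc(C)\{C}={J}; candidates ⊆ {K,M,X}.
size 0: {}; under {} C still reaches {J,K,M,X} ∋ J.
{M}: C⊥J given {M} in G with C→· removed — back-door holds.
P(J|do(C)) = Σ_{M} P(J|C,M)·P(M).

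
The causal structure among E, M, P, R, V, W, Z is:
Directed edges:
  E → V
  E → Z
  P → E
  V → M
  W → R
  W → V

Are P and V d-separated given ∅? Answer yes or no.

Bayes-Ball from P | ∅ reaches {E,M,V,Z}.
V ∈ reach(P|∅) ⇒ P ⊥̸ V | ∅.

No — P and V are d-connected given ∅.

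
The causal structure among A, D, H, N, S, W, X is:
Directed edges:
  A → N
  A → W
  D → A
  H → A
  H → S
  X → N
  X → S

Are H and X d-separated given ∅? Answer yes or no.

Bayes-Ball from H | ∅ reaches {A,N,S,W}.
X ∉ reach(H|∅) ⇒ H ⊥ X | ∅.

Yes — H ⊥ X | ∅.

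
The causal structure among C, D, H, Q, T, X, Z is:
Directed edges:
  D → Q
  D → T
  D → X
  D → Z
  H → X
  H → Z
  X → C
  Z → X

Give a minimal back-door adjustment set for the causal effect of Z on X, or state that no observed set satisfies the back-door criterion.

Z→X: minimal back-door set {D, H}.

desc(Z)\{Z}={C,X}; candidates ⊆ {D,H,Q,T}.
size 0: {}; under {} Z still reaches {C,D,H,Q,T,X} ∋ X.
size 1: {D}, {H}, {Q} …(+1); under {D} Z still reaches {C,H,X} ∋ X.
{D,H}: Z⊥X given {D,H} in G with Z→· removed — back-door holds.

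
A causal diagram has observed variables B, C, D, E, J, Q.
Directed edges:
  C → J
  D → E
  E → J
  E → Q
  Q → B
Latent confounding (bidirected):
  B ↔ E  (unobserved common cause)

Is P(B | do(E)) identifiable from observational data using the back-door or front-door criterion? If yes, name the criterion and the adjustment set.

desc(E)\{E}={B,J,Q}; candidates ⊆ {C,D}.
E↔B: latent back-door arc(s) into E.
size 0: {}; under {} E still reaches {B,D} ∋ B.
size 1: {C}, {D}; under {C} E still reaches {B,D} ∋ B.
size 2: {C,D}; under {C,D} E still reaches {B} ∋ B.
E↔B cannot be blocked by any observed set — no back-door set.
{Q}: (i) intercepts every directed E→B path; (ii) no back-door E→{Q}; (iii) {E} blocks every back-door {Q}→B. Front-door holds.
P(B|do(E)) = Σ_{Q} P(Q|E) Σ_{E'} P(B|Q,E')P(E').

P(B|do(E)): frontdoor, adjust for {Q}.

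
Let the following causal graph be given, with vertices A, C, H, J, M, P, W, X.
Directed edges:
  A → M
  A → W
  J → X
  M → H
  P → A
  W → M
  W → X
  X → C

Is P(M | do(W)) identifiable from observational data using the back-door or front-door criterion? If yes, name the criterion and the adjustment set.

P(M|do(W)): backdoor, adjust for {A}.

desc(W)\{W}={C,H,M,X}; candidates ⊆ {A,J,P}.
size 0: {}; under {} W still reaches {A,H,M,P} ∋ M.
{A}: W⊥M given {A} in G with W→· removed — back-door holds.
P(M|do(W)) = Σ_{A} P(M|W,A)·P(A).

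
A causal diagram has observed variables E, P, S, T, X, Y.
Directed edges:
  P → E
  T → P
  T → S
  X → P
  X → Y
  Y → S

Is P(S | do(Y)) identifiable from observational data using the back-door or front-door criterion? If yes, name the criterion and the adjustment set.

desc(Y)\{Y}={S}; candidates ⊆ {E,P,T,X}.
∅: Y⊥S given ∅ in G with Y→· removed — back-door holds.
P(S|do(Y)) = P(S|Y) — no adjustment needed.

P(S|do(Y)): backdoor, adjust for ∅.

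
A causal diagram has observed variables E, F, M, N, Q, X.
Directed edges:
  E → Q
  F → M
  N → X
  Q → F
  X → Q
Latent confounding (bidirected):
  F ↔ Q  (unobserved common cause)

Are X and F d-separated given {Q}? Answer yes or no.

Bayes-Ball from X | {Q} reaches {E,F,M,N}.
F ∈ reach(X|{Q}) ⇒ X ⊥̸ F | {Q}.

No — X and F are d-connected given {Q}.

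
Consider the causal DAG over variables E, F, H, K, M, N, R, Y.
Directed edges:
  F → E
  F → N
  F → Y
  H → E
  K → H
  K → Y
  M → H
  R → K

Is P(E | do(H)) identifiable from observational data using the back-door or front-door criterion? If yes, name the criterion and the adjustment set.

desc(H)\{H}={E}; candidates ⊆ {F,K,M,N,R,Y}.
∅: H⊥E given ∅ in G with H→· removed — back-door holds.
P(E|do(H)) = P(E|H) — no adjustment needed.

P(E|do(H)): backdoor, adjust for ∅.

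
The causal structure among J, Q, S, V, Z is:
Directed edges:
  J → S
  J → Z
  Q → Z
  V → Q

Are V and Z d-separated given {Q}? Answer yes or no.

Yes — V ⊥ Z | {Q}.

Bayes-Ball from V | {Q} reaches ∅.
Z ∉ reach(V|{Q}) ⇒ V ⊥ Z | {Q}.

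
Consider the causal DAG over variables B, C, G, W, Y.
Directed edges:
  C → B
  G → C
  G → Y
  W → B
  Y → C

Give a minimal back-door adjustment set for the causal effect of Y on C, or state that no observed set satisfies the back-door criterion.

desc(Y)\{Y}={B,C}; candidates ⊆ {G,W}.
size 0: {}; under {} Y still reaches {B,C,G} ∋ C.
{G}: Y⊥C given {G} in G with Y→· removed — back-door holds.

Y→C: minimal back-door set {G}.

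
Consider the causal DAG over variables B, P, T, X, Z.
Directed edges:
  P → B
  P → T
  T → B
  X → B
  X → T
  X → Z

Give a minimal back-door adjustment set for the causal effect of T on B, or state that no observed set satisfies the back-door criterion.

T→B: minimal back-door set {P, X}.

desc(T)\{T}={B}; candidates ⊆ {P,X,Z}.
size 0: {}; under {} T still reaches {B,P,X,Z} ∋ B.
size 1: {P}, {X}, {Z}; under {P} T still reaches {B,X,Z} ∋ B.
{P,X}: T⊥B given {P,X} in G with T→· removed — back-door holds.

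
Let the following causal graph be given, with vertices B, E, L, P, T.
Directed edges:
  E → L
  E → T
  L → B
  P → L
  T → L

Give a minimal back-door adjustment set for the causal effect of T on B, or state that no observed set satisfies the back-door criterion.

T→B: minimal back-door set {E}.

desc(T)\{T}={B,L}; candidates ⊆ {E,P}.
size 0: {}; under {} T still reaches {B,E,L} ∋ B.
{E}: T⊥B given {E} in G with T→· removed — back-door holds.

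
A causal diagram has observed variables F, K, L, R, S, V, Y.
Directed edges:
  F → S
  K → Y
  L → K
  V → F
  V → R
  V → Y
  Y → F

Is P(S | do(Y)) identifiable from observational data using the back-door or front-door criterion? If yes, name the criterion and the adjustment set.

P(S|do(Y)): backdoor, adjust for {V}.

desc(Y)\{Y}={F,S}; candidates ⊆ {K,L,R,V}.
size 0: {}; under {} Y still reaches {F,K,L,R,S,V} ∋ S.
{V}: Y⊥S given {V} in G with Y→· removed — back-door holds.
P(S|do(Y)) = Σ_{V} P(S|Y,V)·P(V).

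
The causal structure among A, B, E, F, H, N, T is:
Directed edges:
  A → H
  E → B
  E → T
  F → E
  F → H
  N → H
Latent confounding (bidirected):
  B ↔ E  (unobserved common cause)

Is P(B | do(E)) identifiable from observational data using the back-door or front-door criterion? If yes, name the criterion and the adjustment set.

P(B|do(E)): not identifiable (no BD/FD set).

desc(E)\{E}={B,T}; candidates ⊆ {A,F,H,N}.
E↔B: latent back-door arc(s) into E.
size 0: {}; under {} E still reaches {B,F,H} ∋ B.
size 1: {A}, {F}, {H} …(+1); under {A} E still reaches {B,F,H} ∋ B.
size 2: {A,F}, {A,H}, {A,N} …(+3); under {A,F} E still reaches {B} ∋ B.
E↔B cannot be blocked by any observed set — no back-door set.
No mediator lies on a directed E→…→B path.
Neither criterion identifies P(B|do(E)) in this graph.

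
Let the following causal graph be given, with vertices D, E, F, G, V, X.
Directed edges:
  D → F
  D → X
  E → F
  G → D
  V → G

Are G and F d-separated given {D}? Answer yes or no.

Bayes-Ball from G | {D} reaches {V}.
F ∉ reach(G|{D}) ⇒ G ⊥ F | {D}.

Yes — G ⊥ F | {D}.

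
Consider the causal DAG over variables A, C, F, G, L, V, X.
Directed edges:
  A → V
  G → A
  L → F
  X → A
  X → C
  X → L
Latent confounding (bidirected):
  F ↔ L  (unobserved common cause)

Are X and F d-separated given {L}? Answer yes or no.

Bayes-Ball from X | {L} reaches {A,C,F,V}.
F ∈ reach(X|{L}) ⇒ X ⊥̸ F | {L}.

No — X and F are d-connected given {L}.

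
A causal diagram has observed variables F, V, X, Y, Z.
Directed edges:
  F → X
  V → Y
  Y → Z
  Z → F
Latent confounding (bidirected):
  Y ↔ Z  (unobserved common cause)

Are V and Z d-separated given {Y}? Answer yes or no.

Bayes-Ball from V | {Y} reaches {F,X,Z}.
Z ∈ reach(V|{Y}) ⇒ V ⊥̸ Z | {Y}.

No — V and Z are d-connected given {Y}.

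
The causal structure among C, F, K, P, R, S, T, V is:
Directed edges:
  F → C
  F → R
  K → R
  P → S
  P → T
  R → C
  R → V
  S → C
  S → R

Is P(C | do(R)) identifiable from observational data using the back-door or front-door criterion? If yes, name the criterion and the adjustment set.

desc(R)\{R}={C,V}; candidates ⊆ {F,K,P,S,T}.
size 0: {}; under {} R still reaches {C,F,K,P,S,T} ∋ C.
size 1: {F}, {K}, {P} …(+2); under {F} R still reaches {C,K,P,S,T} ∋ C.
{F,S}: R⊥C given {F,S} in G with R→· removed — back-door holds.
P(C|do(R)) = Σ_{F,S} P(C|R,F,S)·P(F,S).

P(C|do(R)): backdoor, adjust for {F, S}.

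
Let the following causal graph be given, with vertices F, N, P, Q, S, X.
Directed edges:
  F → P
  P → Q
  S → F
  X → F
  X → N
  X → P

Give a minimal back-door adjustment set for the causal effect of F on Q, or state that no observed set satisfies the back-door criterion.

F→Q: minimal back-door set {X}.

desc(F)\{F}={P,Q}; candidates ⊆ {N,S,X}.
size 0: {}; under {} F still reaches {N,P,Q,S,X} ∋ Q.
{X}: F⊥Q given {X} in G with F→· removed — back-door holds.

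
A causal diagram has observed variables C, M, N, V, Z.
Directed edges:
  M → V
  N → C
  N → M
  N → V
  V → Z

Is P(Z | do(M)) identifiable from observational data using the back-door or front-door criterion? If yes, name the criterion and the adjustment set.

desc(M)\{M}={V,Z}; candidates ⊆ {C,N}.
size 0: {}; under {} M still reaches {C,N,V,Z} ∋ Z.
{N}: M⊥Z given {N} in G with M→· removed — back-door holds.
P(Z|do(M)) = Σ_{N} P(Z|M,N)·P(N).

P(Z|do(M)): backdoor, adjust for {N}.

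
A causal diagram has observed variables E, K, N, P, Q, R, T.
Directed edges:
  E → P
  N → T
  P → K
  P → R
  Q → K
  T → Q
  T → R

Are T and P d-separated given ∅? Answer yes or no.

Bayes-Ball from T | ∅ reaches {K,N,Q,R}.
P ∉ reach(T|∅) ⇒ T ⊥ P | ∅.

Yes — T ⊥ P | ∅.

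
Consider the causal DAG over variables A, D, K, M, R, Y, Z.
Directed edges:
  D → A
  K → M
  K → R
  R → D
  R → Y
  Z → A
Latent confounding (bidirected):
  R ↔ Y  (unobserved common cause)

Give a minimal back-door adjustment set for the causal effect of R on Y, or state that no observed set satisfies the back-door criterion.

desc(R)\{R}={A,D,Y}; candidates ⊆ {K,M,Z}.
R↔Y: latent back-door arc(s) into R.
size 0: {}; under {} R still reaches {K,M,Y} ∋ Y.
size 1: {K}, {M}, {Z}; under {K} R still reaches {Y} ∋ Y.
size 2: {K,M}, {K,Z}, {M,Z}; under {K,M} R still reaches {Y} ∋ Y.
R↔Y cannot be blocked by any observed set — no back-door set.

R→Y: no observed back-door set.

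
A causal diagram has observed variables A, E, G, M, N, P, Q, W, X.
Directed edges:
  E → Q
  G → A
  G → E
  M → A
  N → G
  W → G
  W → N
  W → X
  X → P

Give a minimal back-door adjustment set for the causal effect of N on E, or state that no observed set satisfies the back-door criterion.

N→E: minimal back-door set {W}.

desc(N)\{N}={A,E,G,Q}; candidates ⊆ {M,P,W,X}.
size 0: {}; under {} N still reaches {A,E,G,P,Q,W,X} ∋ E.
{W}: N⊥E given {W} in G with N→· removed — back-door holds.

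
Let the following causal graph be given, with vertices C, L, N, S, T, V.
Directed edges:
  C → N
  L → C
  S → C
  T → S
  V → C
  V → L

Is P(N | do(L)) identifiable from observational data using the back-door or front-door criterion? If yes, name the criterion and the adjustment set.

desc(L)\{L}={C,N}; candidates ⊆ {S,T,V}.
size 0: {}; under {} L still reaches {C,N,V} ∋ N.
{V}: L⊥N given {V} in G with L→· removed — back-door holds.
P(N|do(L)) = Σ_{V} P(N|L,V)·P(V).

P(N|do(L)): backdoor, adjust for {V}.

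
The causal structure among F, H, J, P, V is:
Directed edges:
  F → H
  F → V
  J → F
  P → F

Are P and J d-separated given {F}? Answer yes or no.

Bayes-Ball from P | {F} reaches {J}.
J ∈ reach(P|{F}) ⇒ P ⊥̸ J | {F}.

No — P and J are d-connected given {F}.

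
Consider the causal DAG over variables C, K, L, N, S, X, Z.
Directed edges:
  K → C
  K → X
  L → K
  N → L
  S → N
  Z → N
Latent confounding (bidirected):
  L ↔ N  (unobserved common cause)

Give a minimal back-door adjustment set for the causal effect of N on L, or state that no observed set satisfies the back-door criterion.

desc(N)\{N}={C,K,L,X}; candidates ⊆ {S,Z}.
N↔L: latent back-door arc(s) into N.
size 0: {}; under {} N still reaches {C,K,L,S,X,Z} ∋ L.
size 1: {S}, {Z}; under {S} N still reaches {C,K,L,X,Z} ∋ L.
size 2: {S,Z}; under {S,Z} N still reaches {C,K,L,X} ∋ L.
N↔L cannot be blocked by any observed set — no back-door set.

N→L: no observed back-door set.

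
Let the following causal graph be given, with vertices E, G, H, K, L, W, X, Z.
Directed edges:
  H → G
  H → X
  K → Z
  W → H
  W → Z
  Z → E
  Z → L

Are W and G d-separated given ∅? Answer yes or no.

No — W and G are d-connected given ∅.

Bayes-Ball from W | ∅ reaches {E,G,H,L,X,Z}.
G ∈ reach(W|∅) ⇒ W ⊥̸ G | ∅.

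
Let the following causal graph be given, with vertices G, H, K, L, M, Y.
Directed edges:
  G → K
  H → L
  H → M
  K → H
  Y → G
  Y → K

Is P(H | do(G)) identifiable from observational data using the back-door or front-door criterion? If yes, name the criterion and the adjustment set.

P(H|do(G)): backdoor, adjust for {Y}.

desc(G)\{G}={H,K,L,M}; candidates ⊆ {Y}.
size 0: {}; under {} G still reaches {H,K,L,M,Y} ∋ H.
{Y}: G⊥H given {Y} in G with G→· removed — back-door holds.
P(H|do(G)) = Σ_{Y} P(H|G,Y)·P(Y).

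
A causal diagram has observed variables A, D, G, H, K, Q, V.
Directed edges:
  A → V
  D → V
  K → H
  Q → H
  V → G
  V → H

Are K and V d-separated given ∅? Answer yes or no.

Yes — K ⊥ V | ∅.

Bayes-Ball from K | ∅ reaches {H}.
V ∉ reach(K|∅) ⇒ K ⊥ V | ∅.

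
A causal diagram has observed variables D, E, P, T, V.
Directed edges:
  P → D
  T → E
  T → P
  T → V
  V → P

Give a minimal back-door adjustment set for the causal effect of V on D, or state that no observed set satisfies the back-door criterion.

V→D: minimal back-door set {T}.

desc(V)\{V}={D,P}; candidates ⊆ {E,T}.
size 0: {}; under {} V still reaches {D,E,P,T} ∋ D.
{T}: V⊥D given {T} in G with V→· removed — back-door holds.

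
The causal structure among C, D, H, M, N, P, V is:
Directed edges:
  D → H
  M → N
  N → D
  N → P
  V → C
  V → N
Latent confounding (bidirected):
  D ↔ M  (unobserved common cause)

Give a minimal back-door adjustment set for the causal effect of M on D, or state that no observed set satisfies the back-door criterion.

desc(M)\{M}={D,H,N,P}; candidates ⊆ {C,V}.
M↔D: latent back-door arc(s) into M.
size 0: {}; under {} M still reaches {D,H} ∋ D.
size 1: {C}, {V}; under {C} M still reaches {D,H} ∋ D.
size 2: {C,V}; under {C,V} M still reaches {D,H} ∋ D.
M↔D cannot be blocked by any observed set — no back-door set.

M→D: no observed back-door set.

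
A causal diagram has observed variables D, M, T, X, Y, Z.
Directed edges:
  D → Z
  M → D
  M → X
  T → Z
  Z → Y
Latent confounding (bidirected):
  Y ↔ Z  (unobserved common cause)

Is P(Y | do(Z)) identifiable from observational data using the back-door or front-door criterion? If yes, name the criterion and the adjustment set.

desc(Z)\{Z}={Y}; candidates ⊆ {D,M,T,X}.
Z↔Y: latent back-door arc(s) into Z.
size 0: {}; under {} Z still reaches {D,M,T,X,Y} ∋ Y.
size 1: {D}, {M}, {T} …(+1); under {D} Z still reaches {T,Y} ∋ Y.
size 2: {D,M}, {D,T}, {D,X} …(+3); under {D,M} Z still reaches {T,Y} ∋ Y.
Z↔Y cannot be blocked by any observed set — no back-door set.
No mediator lies on a directed Z→…→Y path.
Neither criterion identifies P(Y|do(Z)) in this graph.

P(Y|do(Z)): not identifiable (no BD/FD set).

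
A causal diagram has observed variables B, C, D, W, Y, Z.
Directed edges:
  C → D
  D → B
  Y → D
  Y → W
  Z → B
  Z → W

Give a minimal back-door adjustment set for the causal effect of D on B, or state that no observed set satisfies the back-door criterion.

D→B: minimal back-door set ∅.

desc(D)\{D}={B}; candidates ⊆ {C,W,Y,Z}.
∅: D⊥B given ∅ in G with D→· removed — back-door holds.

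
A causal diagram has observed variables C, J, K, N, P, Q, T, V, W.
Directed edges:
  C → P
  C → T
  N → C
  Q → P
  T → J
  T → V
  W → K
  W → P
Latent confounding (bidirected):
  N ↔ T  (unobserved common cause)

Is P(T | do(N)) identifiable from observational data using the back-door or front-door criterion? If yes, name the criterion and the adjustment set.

P(T|do(N)): frontdoor, adjust for {C}.

desc(N)\{N}={C,J,P,T,V}; candidates ⊆ {K,Q,W}.
N↔T: latent back-door arc(s) into N.
size 0: {}; under {} N still reaches {J,T,V} ∋ T.
size 1: {K}, {Q}, {W}; under {K} N still reaches {J,T,V} ∋ T.
size 2: {K,Q}, {K,W}, {Q,W}; under {K,Q} N still reaches {J,T,V} ∋ T.
N↔T cannot be blocked by any observed set — no back-door set.
{C}: (i) intercepts every directed N→T path; (ii) no back-door N→{C}; (iii) {N} blocks every back-door {C}→T. Front-door holds.
P(T|do(N)) = Σ_{C} P(C|N) Σ_{N'} P(T|C,N')P(N').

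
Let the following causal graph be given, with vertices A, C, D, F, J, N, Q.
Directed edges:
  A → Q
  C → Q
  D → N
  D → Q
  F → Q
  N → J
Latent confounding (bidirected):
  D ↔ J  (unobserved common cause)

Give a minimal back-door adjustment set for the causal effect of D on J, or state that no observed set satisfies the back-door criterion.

desc(D)\{D}={J,N,Q}; candidates ⊆ {A,C,F}.
D↔J: latent back-door arc(s) into D.
size 0: {}; under {} D still reaches {J} ∋ J.
size 1: {A}, {C}, {F}; under {A} D still reaches {J} ∋ J.
size 2: {A,C}, {A,F}, {C,F}; under {A,C} D still reaches {J} ∋ J.
D↔J cannot be blocked by any observed set — no back-door set.

D→J: no observed back-door set.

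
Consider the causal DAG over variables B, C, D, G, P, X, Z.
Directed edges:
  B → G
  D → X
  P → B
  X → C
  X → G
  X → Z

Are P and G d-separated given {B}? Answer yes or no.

Bayes-Ball from P | {B} reaches ∅.
G ∉ reach(P|{B}) ⇒ P ⊥ G | {B}.

Yes — P ⊥ G | {B}.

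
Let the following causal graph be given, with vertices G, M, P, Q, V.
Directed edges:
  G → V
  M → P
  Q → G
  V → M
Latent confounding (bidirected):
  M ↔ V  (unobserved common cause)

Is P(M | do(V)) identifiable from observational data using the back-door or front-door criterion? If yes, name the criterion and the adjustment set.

desc(V)\{V}={M,P}; candidates ⊆ {G,Q}.
V↔M: latent back-door arc(s) into V.
size 0: {}; under {} V still reaches {G,M,P,Q} ∋ M.
size 1: {G}, {Q}; under {G} V still reaches {M,P} ∋ M.
size 2: {G,Q}; under {G,Q} V still reaches {M,P} ∋ M.
V↔M cannot be blocked by any observed set — no back-door set.
No mediator lies on a directed V→…→M path.
Neither criterion identifies P(M|do(V)) in this graph.

P(M|do(V)): not identifiable (no BD/FD set).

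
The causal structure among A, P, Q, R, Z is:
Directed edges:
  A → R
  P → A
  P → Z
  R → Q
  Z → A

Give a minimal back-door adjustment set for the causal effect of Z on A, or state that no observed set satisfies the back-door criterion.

Z→A: minimal back-door set {P}.

desc(Z)\{Z}={A,Q,R}; candidates ⊆ {P}.
size 0: {}; under {} Z still reaches {A,P,Q,R} ∋ A.
{P}: Z⊥A given {P} in G with Z→· removed — back-door holds.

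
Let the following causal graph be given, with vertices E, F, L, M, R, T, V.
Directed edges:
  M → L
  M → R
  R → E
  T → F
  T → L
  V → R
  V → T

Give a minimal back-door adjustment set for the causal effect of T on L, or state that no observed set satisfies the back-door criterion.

desc(T)\{T}={F,L}; candidates ⊆ {E,M,R,V}.
∅: T⊥L given ∅ in G with T→· removed — back-door holds.

T→L: minimal back-door set ∅.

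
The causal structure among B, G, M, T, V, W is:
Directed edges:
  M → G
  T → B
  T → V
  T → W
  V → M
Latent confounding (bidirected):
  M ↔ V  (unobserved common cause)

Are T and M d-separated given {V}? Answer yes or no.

Bayes-Ball from T | {V} reaches {B,G,M,W}.
M ∈ reach(T|{V}) ⇒ T ⊥̸ M | {V}.

No — T and M are d-connected given {V}.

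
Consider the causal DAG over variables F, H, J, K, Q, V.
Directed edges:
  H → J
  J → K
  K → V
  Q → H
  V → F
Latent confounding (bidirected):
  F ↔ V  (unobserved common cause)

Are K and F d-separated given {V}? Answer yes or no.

No — K and F are d-connected given {V}.

Bayes-Ball from K | {V} reaches {F,H,J,Q}.
F ∈ reach(K|{V}) ⇒ K ⊥̸ F | {V}.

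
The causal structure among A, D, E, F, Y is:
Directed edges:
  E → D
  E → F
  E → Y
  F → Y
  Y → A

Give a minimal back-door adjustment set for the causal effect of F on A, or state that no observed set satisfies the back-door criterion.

F→A: minimal back-door set {E}.

desc(F)\{F}={A,Y}; candidates ⊆ {D,E}.
size 0: {}; under {} F still reaches {A,D,E,Y} ∋ A.
{E}: F⊥A given {E} in G with F→· removed — back-door holds.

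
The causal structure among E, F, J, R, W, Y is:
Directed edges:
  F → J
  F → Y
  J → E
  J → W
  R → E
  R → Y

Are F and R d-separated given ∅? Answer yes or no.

Bayes-Ball from F | ∅ reaches {E,J,W,Y}.
R ∉ reach(F|∅) ⇒ F ⊥ R | ∅.

Yes — F ⊥ R | ∅.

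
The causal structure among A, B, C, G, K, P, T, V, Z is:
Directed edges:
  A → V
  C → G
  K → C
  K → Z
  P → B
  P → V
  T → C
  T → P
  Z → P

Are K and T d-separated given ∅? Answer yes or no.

Bayes-Ball from K | ∅ reaches {B,C,G,P,V,Z}.
T ∉ reach(K|∅) ⇒ K ⊥ T | ∅.

Yes — K ⊥ T | ∅.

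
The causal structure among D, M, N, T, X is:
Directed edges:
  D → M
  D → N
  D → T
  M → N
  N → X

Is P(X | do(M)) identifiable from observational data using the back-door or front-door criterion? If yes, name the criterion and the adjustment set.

P(X|do(M)): backdoor, adjust for {D}.

desc(M)\{M}={N,X}; candidates ⊆ {D,T}.
size 0: {}; under {} M still reaches {D,N,T,X} ∋ X.
{D}: M⊥X given {D} in G with M→· removed — back-door holds.
P(X|do(M)) = Σ_{D} P(X|M,D)·P(D).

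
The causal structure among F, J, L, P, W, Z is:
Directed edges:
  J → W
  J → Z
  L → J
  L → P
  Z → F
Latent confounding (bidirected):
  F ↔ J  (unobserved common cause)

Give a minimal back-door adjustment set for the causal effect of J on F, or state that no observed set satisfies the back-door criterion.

J→F: no observed back-door set.

desc(J)\{J}={F,W,Z}; candidates ⊆ {L,P}.
J↔F: latent back-door arc(s) into J.
size 0: {}; under {} J still reaches {F,L,P} ∋ F.
size 1: {L}, {P}; under {L} J still reaches {F} ∋ F.
size 2: {L,P}; under {L,P} J still reaches {F} ∋ F.
J↔F cannot be blocked by any observed set — no back-door set.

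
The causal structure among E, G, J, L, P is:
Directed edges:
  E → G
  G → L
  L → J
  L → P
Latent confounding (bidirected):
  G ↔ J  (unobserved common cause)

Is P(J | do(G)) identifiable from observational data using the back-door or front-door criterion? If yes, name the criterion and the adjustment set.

desc(G)\{G}={J,L,P}; candidates ⊆ {E}.
G↔J: latent back-door arc(s) into G.
size 0: {}; under {} G still reaches {E,J} ∋ J.
size 1: {E}; under {E} G still reaches {J} ∋ J.
G↔J cannot be blocked by any observed set — no back-door set.
{L}: (i) intercepts every directed G→J path; (ii) no back-door G→{L}; (iii) {G} blocks every back-door {L}→J. Front-door holds.
P(J|do(G)) = Σ_{L} P(L|G) Σ_{G'} P(J|L,G')P(G').

P(J|do(G)): frontdoor, adjust for {L}.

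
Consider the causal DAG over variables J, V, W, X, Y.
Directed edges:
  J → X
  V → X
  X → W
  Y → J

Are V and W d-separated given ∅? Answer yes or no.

Bayes-Ball from V | ∅ reaches {W,X}.
W ∈ reach(V|∅) ⇒ V ⊥̸ W | ∅.

No — V and W are d-connected given ∅.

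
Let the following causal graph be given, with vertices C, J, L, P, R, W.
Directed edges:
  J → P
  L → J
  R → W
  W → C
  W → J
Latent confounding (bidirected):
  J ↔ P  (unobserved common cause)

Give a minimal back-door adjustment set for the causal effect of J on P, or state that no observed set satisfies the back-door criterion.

J→P: no observed back-door set.

desc(J)\{J}={P}; candidates ⊆ {C,L,R,W}.
J↔P: latent back-door arc(s) into J.
size 0: {}; under {} J still reaches {C,L,P,R,W} ∋ P.
size 1: {C}, {L}, {R} …(+1); under {C} J still reaches {L,P,R,W} ∋ P.
size 2: {C,L}, {C,R}, {C,W} …(+3); under {C,L} J still reaches {P,R,W} ∋ P.
J↔P cannot be blocked by any observed set — no back-door set.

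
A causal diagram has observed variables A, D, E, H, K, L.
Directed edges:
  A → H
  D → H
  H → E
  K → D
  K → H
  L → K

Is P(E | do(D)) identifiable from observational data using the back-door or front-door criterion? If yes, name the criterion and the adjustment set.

P(E|do(D)): backdoor, adjust for {K}.

desc(D)\{D}={E,H}; candidates ⊆ {A,K,L}.
size 0: {}; under {} D still reaches {E,H,K,L} ∋ E.
{K}: D⊥E given {K} in G with D→· removed — back-door holds.
P(E|do(D)) = Σ_{K} P(E|D,K)·P(K).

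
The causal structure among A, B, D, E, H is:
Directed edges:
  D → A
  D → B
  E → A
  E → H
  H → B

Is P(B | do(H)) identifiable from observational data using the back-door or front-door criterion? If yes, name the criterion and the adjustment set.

P(B|do(H)): backdoor, adjust for ∅.

desc(H)\{H}={B}; candidates ⊆ {A,D,E}.
∅: H⊥B given ∅ in G with H→· removed — back-door holds.
P(B|do(H)) = P(B|H) — no adjustment needed.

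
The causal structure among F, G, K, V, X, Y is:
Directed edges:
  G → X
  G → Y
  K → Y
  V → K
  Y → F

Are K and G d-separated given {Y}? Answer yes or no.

No — K and G are d-connected given {Y}.

Bayes-Ball from K | {Y} reaches {G,V,X}.
G ∈ reach(K|{Y}) ⇒ K ⊥̸ G | {Y}.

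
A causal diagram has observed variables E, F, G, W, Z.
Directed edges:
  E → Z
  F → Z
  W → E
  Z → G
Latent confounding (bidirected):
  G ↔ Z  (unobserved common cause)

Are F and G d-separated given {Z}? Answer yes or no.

Bayes-Ball from F | {Z} reaches {E,G,W}.
G ∈ reach(F|{Z}) ⇒ F ⊥̸ G | {Z}.

No — F and G are d-connected given {Z}.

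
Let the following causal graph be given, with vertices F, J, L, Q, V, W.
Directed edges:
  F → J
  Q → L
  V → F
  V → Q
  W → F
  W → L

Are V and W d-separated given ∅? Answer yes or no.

Yes — V ⊥ W | ∅.

Bayes-Ball from V | ∅ reaches {F,J,L,Q}.
W ∉ reach(V|∅) ⇒ V ⊥ W | ∅.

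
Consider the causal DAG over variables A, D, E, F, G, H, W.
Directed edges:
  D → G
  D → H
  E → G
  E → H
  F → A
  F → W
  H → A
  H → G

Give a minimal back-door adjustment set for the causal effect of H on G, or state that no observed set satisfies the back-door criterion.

desc(H)\{H}={A,G}; candidates ⊆ {D,E,F,W}.
size 0: {}; under {} H still reaches {D,E,G} ∋ G.
size 1: {D}, {E}, {F} …(+1); under {D} H still reaches {E,G} ∋ G.
{D,E}: H⊥G given {D,E} in G with H→· removed — back-door holds.

H→G: minimal back-door set {D, E}.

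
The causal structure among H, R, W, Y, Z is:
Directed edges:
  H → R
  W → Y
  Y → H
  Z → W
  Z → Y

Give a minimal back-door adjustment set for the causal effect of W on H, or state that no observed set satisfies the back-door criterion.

desc(W)\{W}={H,R,Y}; candidates ⊆ {Z}.
size 0: {}; under {} W still reaches {H,R,Y,Z} ∋ H.
{Z}: W⊥H given {Z} in G with W→· removed — back-door holds.

W→H: minimal back-door set {Z}.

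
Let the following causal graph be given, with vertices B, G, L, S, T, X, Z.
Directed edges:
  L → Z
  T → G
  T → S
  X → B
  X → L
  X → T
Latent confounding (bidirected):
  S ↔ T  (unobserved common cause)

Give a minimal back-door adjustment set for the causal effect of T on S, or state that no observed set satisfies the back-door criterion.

desc(T)\{T}={G,S}; candidates ⊆ {B,L,X,Z}.
T↔S: latent back-door arc(s) into T.
size 0: {}; under {} T still reaches {B,L,S,X,Z} ∋ S.
size 1: {B}, {L}, {X} …(+1); under {B} T still reaches {L,S,X,Z} ∋ S.
size 2: {B,L}, {B,X}, {B,Z} …(+3); under {B,L} T still reaches {S,X} ∋ S.
T↔S cannot be blocked by any observed set — no back-door set.

T→S: no observed back-door set.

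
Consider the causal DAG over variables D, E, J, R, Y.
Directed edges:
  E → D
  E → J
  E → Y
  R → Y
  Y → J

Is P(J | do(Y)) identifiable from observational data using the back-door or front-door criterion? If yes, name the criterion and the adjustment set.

desc(Y)\{Y}={J}; candidates ⊆ {D,E,R}.
size 0: {}; under {} Y still reaches {D,E,J,R} ∋ J.
{E}: Y⊥J given {E} in G with Y→· removed — back-door holds.
P(J|do(Y)) = Σ_{E} P(J|Y,E)·P(E).

P(J|do(Y)): backdoor, adjust for {E}.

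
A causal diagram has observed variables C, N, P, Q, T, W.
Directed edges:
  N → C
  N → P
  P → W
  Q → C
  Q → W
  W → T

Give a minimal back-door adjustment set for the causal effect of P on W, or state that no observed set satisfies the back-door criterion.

desc(P)\{P}={T,W}; candidates ⊆ {C,N,Q}.
∅: P⊥W given ∅ in G with P→· removed — back-door holds.

P→W: minimal back-door set ∅.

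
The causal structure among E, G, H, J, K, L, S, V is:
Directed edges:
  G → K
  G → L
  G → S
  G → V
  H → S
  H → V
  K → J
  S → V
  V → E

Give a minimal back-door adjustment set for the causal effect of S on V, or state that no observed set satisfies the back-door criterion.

S→V: minimal back-door set {G, H}.

desc(S)\{S}={E,V}; candidates ⊆ {G,H,J,K,L}.
size 0: {}; under {} S still reaches {E,G,H,J,K,L,V} ∋ V.
size 1: {G}, {H}, {J} …(+2); under {G} S still reaches {E,H,V} ∋ V.
{G,H}: S⊥V given {G,H} in G with S→· removed — back-door holds.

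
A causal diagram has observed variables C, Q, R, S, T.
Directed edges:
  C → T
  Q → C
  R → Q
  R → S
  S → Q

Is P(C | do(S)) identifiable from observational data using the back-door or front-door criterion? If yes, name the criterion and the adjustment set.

P(C|do(S)): backdoor, adjust for {R}.

desc(S)\{S}={C,Q,T}; candidates ⊆ {R}.
size 0: {}; under {} S still reaches {C,Q,R,T} ∋ C.
{R}: S⊥C given {R} in G with S→· removed — back-door holds.
P(C|do(S)) = Σ_{R} P(C|S,R)·P(R).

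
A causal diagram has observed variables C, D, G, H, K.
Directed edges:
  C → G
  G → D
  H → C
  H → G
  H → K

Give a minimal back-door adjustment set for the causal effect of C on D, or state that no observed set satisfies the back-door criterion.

C→D: minimal back-door set {H}.

desc(C)\{C}={D,G}; candidates ⊆ {H,K}.
size 0: {}; under {} C still reaches {D,G,H,K} ∋ D.
{H}: C⊥D given {H} in G with C→· removed — back-door holds.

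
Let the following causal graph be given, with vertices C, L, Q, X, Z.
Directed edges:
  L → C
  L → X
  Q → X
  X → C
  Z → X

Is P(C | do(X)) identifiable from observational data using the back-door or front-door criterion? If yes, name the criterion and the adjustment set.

P(C|do(X)): backdoor, adjust for {L}.

desc(X)\{X}={C}; candidates ⊆ {L,Q,Z}.
size 0: {}; under {} X still reaches {C,L,Q,Z} ∋ C.
{L}: X⊥C given {L} in G with X→· removed — back-door holds.
P(C|do(X)) = Σ_{L} P(C|X,L)·P(L).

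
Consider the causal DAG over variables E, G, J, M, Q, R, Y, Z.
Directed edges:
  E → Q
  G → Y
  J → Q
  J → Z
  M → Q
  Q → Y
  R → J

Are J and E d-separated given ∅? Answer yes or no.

Yes — J ⊥ E | ∅.

Bayes-Ball from J | ∅ reaches {Q,R,Y,Z}.
E ∉ reach(J|∅) ⇒ J ⊥ E | ∅.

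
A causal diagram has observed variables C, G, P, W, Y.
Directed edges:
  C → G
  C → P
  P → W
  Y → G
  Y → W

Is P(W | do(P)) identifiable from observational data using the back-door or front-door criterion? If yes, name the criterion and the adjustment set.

desc(P)\{P}={W}; candidates ⊆ {C,G,Y}.
∅: P⊥W given ∅ in G with P→· removed — back-door holds.
P(W|do(P)) = P(W|P) — no adjustment needed.

P(W|do(P)): backdoor, adjust for ∅.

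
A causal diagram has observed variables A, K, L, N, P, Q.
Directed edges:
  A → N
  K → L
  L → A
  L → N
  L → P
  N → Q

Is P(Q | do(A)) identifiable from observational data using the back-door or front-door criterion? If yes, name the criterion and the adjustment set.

desc(A)\{A}={N,Q}; candidates ⊆ {K,L,P}.
size 0: {}; under {} A still reaches {K,L,N,P,Q} ∋ Q.
{L}: A⊥Q given {L} in G with A→· removed — back-door holds.
P(Q|do(A)) = Σ_{L} P(Q|A,L)·P(L).

P(Q|do(A)): backdoor, adjust for {L}.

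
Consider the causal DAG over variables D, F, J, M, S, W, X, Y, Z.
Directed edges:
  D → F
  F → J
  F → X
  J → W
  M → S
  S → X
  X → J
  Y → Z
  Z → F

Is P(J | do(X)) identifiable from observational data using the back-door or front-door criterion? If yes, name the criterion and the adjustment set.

desc(X)\{X}={J,W}; candidates ⊆ {D,F,M,S,Y,Z}.
size 0: {}; under {} X still reaches {D,F,J,M,S,W,Y,Z} ∋ J.
{F}: X⊥J given {F} in G with X→· removed — back-door holds.
P(J|do(X)) = Σ_{F} P(J|X,F)·P(F).

P(J|do(X)): backdoor, adjust for {F}.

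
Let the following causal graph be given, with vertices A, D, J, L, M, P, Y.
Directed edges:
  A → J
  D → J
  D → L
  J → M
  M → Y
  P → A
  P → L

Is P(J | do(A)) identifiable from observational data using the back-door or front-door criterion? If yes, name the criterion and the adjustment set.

P(J|do(A)): backdoor, adjust for ∅.

desc(A)\{A}={J,M,Y}; candidates ⊆ {D,L,P}.
∅: A⊥J given ∅ in G with A→· removed — back-door holds.
P(J|do(A)) = P(J|A) — no adjustment needed.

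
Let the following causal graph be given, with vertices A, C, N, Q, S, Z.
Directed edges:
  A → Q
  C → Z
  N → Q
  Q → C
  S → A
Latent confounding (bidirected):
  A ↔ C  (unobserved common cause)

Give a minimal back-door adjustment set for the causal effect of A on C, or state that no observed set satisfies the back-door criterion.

desc(A)\{A}={C,Q,Z}; candidates ⊆ {N,S}.
A↔C: latent back-door arc(s) into A.
size 0: {}; under {} A still reaches {C,S,Z} ∋ C.
size 1: {N}, {S}; under {N} A still reaches {C,S,Z} ∋ C.
size 2: {N,S}; under {N,S} A still reaches {C,Z} ∋ C.
A↔C cannot be blocked by any observed set — no back-door set.

A→C: no observed back-door set.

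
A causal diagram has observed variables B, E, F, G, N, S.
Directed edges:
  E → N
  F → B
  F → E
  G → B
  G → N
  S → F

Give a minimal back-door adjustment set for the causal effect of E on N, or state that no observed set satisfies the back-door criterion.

E→N: minimal back-door set ∅.

desc(E)\{E}={N}; candidates ⊆ {B,F,G,S}.
∅: E⊥N given ∅ in G with E→· removed — back-door holds.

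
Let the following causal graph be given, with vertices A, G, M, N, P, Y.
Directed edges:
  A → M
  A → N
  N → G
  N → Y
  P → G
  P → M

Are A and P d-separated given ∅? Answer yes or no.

Bayes-Ball from A | ∅ reaches {G,M,N,Y}.
P ∉ reach(A|∅) ⇒ A ⊥ P | ∅.

Yes — A ⊥ P | ∅.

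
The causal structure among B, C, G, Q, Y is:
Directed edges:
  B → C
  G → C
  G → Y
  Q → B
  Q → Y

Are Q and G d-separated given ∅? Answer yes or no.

Yes — Q ⊥ G | ∅.

Bayes-Ball from Q | ∅ reaches {B,C,Y}.
G ∉ reach(Q|∅) ⇒ Q ⊥ G | ∅.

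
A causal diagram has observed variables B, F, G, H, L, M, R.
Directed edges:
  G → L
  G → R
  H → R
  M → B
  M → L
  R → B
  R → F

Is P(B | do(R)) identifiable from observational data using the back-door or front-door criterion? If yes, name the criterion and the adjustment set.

desc(R)\{R}={B,F}; candidates ⊆ {G,H,L,M}.
∅: R⊥B given ∅ in G with R→· removed — back-door holds.
P(B|do(R)) = P(B|R) — no adjustment needed.

P(B|do(R)): backdoor, adjust for ∅.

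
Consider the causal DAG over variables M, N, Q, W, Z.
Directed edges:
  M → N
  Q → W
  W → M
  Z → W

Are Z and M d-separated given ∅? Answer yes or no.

Bayes-Ball from Z | ∅ reaches {M,N,W}.
M ∈ reach(Z|∅) ⇒ Z ⊥̸ M | ∅.

No — Z and M are d-connected given ∅.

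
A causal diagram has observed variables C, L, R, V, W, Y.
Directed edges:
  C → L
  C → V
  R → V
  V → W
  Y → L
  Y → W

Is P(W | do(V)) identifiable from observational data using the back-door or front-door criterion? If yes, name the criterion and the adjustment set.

desc(V)\{V}={W}; candidates ⊆ {C,L,R,Y}.
∅: V⊥W given ∅ in G with V→· removed — back-door holds.
P(W|do(V)) = P(W|V) — no adjustment needed.

P(W|do(V)): backdoor, adjust for ∅.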